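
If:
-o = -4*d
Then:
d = o/4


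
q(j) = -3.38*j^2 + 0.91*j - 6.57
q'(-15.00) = 102.31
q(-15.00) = -780.72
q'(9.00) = -59.93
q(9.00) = -272.16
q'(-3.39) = 23.83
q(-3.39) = -48.50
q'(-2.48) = 17.67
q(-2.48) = -29.62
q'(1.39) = -8.49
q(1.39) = -11.84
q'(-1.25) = 9.36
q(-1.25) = -12.99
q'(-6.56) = 45.26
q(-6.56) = -157.99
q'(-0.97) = 7.47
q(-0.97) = -10.63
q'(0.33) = -1.32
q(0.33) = -6.64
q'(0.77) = -4.30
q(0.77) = -7.87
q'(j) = 0.91 - 6.76*j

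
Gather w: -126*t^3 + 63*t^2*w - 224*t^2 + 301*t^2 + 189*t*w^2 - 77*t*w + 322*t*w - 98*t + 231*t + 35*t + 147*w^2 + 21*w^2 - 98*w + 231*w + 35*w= -126*t^3 + 77*t^2 + 168*t + w^2*(189*t + 168) + w*(63*t^2 + 245*t + 168)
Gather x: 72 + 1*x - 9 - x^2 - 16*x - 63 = -x^2 - 15*x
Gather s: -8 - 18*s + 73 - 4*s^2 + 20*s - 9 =-4*s^2 + 2*s + 56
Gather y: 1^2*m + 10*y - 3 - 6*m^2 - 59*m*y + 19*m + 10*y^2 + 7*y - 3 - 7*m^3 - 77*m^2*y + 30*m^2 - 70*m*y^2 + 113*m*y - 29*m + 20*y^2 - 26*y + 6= -7*m^3 + 24*m^2 - 9*m + y^2*(30 - 70*m) + y*(-77*m^2 + 54*m - 9)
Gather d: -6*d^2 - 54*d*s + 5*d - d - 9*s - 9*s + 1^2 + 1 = -6*d^2 + d*(4 - 54*s) - 18*s + 2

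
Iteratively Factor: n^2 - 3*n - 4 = (n + 1)*(n - 4)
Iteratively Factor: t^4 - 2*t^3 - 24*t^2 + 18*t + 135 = (t - 3)*(t^3 + t^2 - 21*t - 45) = (t - 3)*(t + 3)*(t^2 - 2*t - 15) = (t - 5)*(t - 3)*(t + 3)*(t + 3)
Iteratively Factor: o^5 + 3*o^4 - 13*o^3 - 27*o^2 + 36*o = (o + 4)*(o^4 - o^3 - 9*o^2 + 9*o) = (o - 1)*(o + 4)*(o^3 - 9*o) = (o - 1)*(o + 3)*(o + 4)*(o^2 - 3*o) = (o - 3)*(o - 1)*(o + 3)*(o + 4)*(o)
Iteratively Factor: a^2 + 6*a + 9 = (a + 3)*(a + 3)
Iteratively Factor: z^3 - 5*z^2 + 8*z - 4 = (z - 2)*(z^2 - 3*z + 2) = (z - 2)*(z - 1)*(z - 2)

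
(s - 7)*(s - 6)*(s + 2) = s^3 - 11*s^2 + 16*s + 84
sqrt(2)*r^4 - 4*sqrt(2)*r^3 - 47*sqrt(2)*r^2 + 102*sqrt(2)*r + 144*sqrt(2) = (r - 8)*(r - 3)*(r + 6)*(sqrt(2)*r + sqrt(2))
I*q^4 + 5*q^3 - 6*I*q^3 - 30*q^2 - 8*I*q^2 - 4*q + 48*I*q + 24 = (q - 6)*(q - 2*I)^2*(I*q + 1)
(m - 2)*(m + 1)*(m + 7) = m^3 + 6*m^2 - 9*m - 14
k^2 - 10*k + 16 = (k - 8)*(k - 2)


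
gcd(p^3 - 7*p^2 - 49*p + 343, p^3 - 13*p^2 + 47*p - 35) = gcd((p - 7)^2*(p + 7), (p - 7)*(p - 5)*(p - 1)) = p - 7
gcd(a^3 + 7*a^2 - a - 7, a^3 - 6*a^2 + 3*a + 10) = a + 1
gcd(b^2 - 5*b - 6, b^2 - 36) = b - 6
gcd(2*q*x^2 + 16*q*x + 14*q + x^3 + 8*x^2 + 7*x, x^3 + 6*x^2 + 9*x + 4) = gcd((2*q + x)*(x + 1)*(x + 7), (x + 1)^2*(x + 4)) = x + 1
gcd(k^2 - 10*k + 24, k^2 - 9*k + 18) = k - 6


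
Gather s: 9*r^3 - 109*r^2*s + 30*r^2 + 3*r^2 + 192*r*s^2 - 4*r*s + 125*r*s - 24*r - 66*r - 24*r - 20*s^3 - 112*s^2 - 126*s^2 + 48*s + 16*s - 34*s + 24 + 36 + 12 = 9*r^3 + 33*r^2 - 114*r - 20*s^3 + s^2*(192*r - 238) + s*(-109*r^2 + 121*r + 30) + 72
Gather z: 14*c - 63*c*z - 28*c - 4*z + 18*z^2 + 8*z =-14*c + 18*z^2 + z*(4 - 63*c)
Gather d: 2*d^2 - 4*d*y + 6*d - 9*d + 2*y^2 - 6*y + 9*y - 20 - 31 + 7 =2*d^2 + d*(-4*y - 3) + 2*y^2 + 3*y - 44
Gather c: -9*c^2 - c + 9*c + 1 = -9*c^2 + 8*c + 1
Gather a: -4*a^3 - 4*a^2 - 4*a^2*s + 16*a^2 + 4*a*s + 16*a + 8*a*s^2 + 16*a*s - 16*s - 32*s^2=-4*a^3 + a^2*(12 - 4*s) + a*(8*s^2 + 20*s + 16) - 32*s^2 - 16*s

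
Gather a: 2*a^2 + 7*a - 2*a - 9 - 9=2*a^2 + 5*a - 18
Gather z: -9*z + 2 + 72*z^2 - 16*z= 72*z^2 - 25*z + 2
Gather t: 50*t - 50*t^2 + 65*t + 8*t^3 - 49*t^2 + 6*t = 8*t^3 - 99*t^2 + 121*t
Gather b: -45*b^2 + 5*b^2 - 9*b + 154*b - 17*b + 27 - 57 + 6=-40*b^2 + 128*b - 24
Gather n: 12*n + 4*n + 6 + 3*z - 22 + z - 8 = 16*n + 4*z - 24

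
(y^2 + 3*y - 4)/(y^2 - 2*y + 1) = (y + 4)/(y - 1)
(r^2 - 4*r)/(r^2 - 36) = r*(r - 4)/(r^2 - 36)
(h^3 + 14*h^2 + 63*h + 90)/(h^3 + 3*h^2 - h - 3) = (h^2 + 11*h + 30)/(h^2 - 1)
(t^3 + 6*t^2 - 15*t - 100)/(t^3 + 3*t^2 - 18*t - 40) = (t + 5)/(t + 2)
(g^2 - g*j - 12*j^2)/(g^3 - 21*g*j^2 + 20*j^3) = (g + 3*j)/(g^2 + 4*g*j - 5*j^2)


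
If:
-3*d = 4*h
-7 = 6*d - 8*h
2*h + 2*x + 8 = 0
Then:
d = -7/12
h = 7/16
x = -71/16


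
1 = 1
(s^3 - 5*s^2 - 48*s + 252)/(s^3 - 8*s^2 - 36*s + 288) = (s^2 + s - 42)/(s^2 - 2*s - 48)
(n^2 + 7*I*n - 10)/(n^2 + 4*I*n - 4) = (n + 5*I)/(n + 2*I)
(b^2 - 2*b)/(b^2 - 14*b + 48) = b*(b - 2)/(b^2 - 14*b + 48)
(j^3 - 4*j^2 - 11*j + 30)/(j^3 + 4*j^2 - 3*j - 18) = (j - 5)/(j + 3)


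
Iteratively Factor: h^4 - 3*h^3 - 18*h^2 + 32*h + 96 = (h - 4)*(h^3 + h^2 - 14*h - 24) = (h - 4)*(h + 3)*(h^2 - 2*h - 8) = (h - 4)*(h + 2)*(h + 3)*(h - 4)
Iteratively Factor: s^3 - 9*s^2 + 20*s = (s - 5)*(s^2 - 4*s) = (s - 5)*(s - 4)*(s)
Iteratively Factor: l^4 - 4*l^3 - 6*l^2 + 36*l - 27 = (l - 1)*(l^3 - 3*l^2 - 9*l + 27) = (l - 3)*(l - 1)*(l^2 - 9) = (l - 3)*(l - 1)*(l + 3)*(l - 3)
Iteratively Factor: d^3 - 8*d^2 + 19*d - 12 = (d - 1)*(d^2 - 7*d + 12) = (d - 3)*(d - 1)*(d - 4)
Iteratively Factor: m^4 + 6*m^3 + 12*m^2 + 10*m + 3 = (m + 3)*(m^3 + 3*m^2 + 3*m + 1) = (m + 1)*(m + 3)*(m^2 + 2*m + 1) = (m + 1)^2*(m + 3)*(m + 1)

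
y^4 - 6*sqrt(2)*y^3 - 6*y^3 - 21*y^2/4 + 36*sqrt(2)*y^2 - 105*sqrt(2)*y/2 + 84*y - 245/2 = (y - 7/2)*(y - 5/2)*(y - 7*sqrt(2))*(y + sqrt(2))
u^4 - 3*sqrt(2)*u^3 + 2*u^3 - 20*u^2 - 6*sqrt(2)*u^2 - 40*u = u*(u + 2)*(u - 5*sqrt(2))*(u + 2*sqrt(2))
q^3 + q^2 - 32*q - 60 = (q - 6)*(q + 2)*(q + 5)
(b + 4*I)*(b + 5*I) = b^2 + 9*I*b - 20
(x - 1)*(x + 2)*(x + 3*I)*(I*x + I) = I*x^4 - 3*x^3 + 2*I*x^3 - 6*x^2 - I*x^2 + 3*x - 2*I*x + 6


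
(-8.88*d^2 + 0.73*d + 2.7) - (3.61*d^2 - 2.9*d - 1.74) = -12.49*d^2 + 3.63*d + 4.44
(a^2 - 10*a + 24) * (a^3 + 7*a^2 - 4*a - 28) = a^5 - 3*a^4 - 50*a^3 + 180*a^2 + 184*a - 672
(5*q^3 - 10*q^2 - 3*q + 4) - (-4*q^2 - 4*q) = 5*q^3 - 6*q^2 + q + 4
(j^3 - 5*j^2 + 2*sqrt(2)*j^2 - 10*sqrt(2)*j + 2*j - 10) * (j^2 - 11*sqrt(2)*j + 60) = j^5 - 9*sqrt(2)*j^4 - 5*j^4 + 18*j^3 + 45*sqrt(2)*j^3 - 90*j^2 + 98*sqrt(2)*j^2 - 490*sqrt(2)*j + 120*j - 600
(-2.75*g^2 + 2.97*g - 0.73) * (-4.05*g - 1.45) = 11.1375*g^3 - 8.041*g^2 - 1.35*g + 1.0585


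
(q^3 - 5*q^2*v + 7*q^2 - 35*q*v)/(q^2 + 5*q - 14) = q*(q - 5*v)/(q - 2)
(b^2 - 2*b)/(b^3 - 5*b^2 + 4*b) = (b - 2)/(b^2 - 5*b + 4)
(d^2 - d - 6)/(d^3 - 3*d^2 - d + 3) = (d + 2)/(d^2 - 1)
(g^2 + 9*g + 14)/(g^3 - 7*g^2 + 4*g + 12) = (g^2 + 9*g + 14)/(g^3 - 7*g^2 + 4*g + 12)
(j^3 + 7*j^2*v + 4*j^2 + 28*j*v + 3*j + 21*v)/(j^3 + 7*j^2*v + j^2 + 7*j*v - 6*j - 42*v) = (j + 1)/(j - 2)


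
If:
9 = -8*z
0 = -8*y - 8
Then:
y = -1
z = -9/8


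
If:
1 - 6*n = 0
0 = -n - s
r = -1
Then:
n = 1/6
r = -1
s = -1/6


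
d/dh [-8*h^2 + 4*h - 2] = 4 - 16*h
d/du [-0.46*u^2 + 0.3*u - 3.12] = 0.3 - 0.92*u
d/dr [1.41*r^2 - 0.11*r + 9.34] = 2.82*r - 0.11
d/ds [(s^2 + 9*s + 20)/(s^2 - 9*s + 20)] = 18*(20 - s^2)/(s^4 - 18*s^3 + 121*s^2 - 360*s + 400)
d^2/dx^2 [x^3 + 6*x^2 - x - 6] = 6*x + 12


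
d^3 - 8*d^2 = d^2*(d - 8)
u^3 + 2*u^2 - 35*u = u*(u - 5)*(u + 7)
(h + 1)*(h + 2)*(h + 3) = h^3 + 6*h^2 + 11*h + 6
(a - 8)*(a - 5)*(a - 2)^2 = a^4 - 17*a^3 + 96*a^2 - 212*a + 160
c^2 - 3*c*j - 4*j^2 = (c - 4*j)*(c + j)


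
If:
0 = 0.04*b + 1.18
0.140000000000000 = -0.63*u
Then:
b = -29.50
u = -0.22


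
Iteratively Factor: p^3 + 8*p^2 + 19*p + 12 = (p + 3)*(p^2 + 5*p + 4) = (p + 1)*(p + 3)*(p + 4)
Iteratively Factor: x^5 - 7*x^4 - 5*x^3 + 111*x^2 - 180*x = (x)*(x^4 - 7*x^3 - 5*x^2 + 111*x - 180) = x*(x + 4)*(x^3 - 11*x^2 + 39*x - 45) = x*(x - 5)*(x + 4)*(x^2 - 6*x + 9) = x*(x - 5)*(x - 3)*(x + 4)*(x - 3)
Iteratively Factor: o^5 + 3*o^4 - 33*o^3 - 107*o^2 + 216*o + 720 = (o + 4)*(o^4 - o^3 - 29*o^2 + 9*o + 180) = (o - 5)*(o + 4)*(o^3 + 4*o^2 - 9*o - 36) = (o - 5)*(o + 3)*(o + 4)*(o^2 + o - 12) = (o - 5)*(o + 3)*(o + 4)^2*(o - 3)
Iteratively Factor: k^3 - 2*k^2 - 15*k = (k)*(k^2 - 2*k - 15) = k*(k + 3)*(k - 5)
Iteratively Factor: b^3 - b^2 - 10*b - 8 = (b + 2)*(b^2 - 3*b - 4) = (b - 4)*(b + 2)*(b + 1)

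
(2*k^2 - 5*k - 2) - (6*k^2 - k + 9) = -4*k^2 - 4*k - 11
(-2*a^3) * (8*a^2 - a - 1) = -16*a^5 + 2*a^4 + 2*a^3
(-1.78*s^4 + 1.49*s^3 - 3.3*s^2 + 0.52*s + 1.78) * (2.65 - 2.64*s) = 4.6992*s^5 - 8.6506*s^4 + 12.6605*s^3 - 10.1178*s^2 - 3.3212*s + 4.717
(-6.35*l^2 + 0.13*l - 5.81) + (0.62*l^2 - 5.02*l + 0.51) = -5.73*l^2 - 4.89*l - 5.3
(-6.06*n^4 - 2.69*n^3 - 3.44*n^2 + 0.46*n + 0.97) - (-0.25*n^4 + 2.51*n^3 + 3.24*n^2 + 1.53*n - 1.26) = -5.81*n^4 - 5.2*n^3 - 6.68*n^2 - 1.07*n + 2.23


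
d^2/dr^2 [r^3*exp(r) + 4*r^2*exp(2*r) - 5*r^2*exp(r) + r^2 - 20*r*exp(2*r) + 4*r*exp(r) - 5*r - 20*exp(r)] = r^3*exp(r) + 16*r^2*exp(2*r) + r^2*exp(r) - 48*r*exp(2*r) - 10*r*exp(r) - 72*exp(2*r) - 22*exp(r) + 2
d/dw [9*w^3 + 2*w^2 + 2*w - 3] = 27*w^2 + 4*w + 2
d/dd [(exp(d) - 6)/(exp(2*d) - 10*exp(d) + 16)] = (-2*(exp(d) - 6)*(exp(d) - 5) + exp(2*d) - 10*exp(d) + 16)*exp(d)/(exp(2*d) - 10*exp(d) + 16)^2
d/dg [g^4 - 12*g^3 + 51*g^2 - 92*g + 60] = 4*g^3 - 36*g^2 + 102*g - 92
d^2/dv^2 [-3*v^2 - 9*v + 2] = -6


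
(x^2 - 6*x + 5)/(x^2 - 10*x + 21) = (x^2 - 6*x + 5)/(x^2 - 10*x + 21)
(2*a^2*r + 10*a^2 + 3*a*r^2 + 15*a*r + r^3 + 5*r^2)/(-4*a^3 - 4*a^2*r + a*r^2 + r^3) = (r + 5)/(-2*a + r)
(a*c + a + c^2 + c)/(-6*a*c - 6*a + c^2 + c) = (-a - c)/(6*a - c)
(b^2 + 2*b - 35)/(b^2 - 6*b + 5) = (b + 7)/(b - 1)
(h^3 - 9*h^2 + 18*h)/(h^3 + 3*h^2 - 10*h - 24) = h*(h - 6)/(h^2 + 6*h + 8)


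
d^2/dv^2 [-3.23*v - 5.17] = 0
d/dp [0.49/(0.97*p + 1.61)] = -0.4753/(0.97*p + 1.61)^2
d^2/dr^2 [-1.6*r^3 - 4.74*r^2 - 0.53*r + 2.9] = -9.6*r - 9.48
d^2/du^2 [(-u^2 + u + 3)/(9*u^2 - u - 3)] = 144*(u^3 + 9*u^2 + 1)/(729*u^6 - 243*u^5 - 702*u^4 + 161*u^3 + 234*u^2 - 27*u - 27)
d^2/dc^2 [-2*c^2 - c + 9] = -4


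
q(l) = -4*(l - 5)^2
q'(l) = 40 - 8*l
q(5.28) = -0.31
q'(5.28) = -2.24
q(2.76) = -20.07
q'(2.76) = 17.92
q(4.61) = -0.61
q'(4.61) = 3.12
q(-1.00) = -144.00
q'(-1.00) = 48.00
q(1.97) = -36.72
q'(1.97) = 24.24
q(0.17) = -93.32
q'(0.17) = 38.64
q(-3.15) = -265.69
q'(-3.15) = 65.20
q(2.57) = -23.62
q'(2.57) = 19.44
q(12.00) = -196.00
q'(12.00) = -56.00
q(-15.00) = -1600.00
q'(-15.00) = 160.00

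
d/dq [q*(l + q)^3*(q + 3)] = (l + q)^2*(q*(l + q) + 3*q*(q + 3) + (l + q)*(q + 3))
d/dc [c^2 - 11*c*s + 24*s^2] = 2*c - 11*s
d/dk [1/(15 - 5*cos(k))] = -sin(k)/(5*(cos(k) - 3)^2)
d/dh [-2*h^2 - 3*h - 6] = -4*h - 3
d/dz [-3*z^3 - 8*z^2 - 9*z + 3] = -9*z^2 - 16*z - 9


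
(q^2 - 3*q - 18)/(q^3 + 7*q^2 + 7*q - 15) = (q - 6)/(q^2 + 4*q - 5)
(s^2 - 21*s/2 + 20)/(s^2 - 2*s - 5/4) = 2*(s - 8)/(2*s + 1)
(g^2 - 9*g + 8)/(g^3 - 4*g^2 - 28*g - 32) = (g - 1)/(g^2 + 4*g + 4)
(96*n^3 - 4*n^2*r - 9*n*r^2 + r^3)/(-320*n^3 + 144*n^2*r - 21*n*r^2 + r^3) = (-12*n^2 - n*r + r^2)/(40*n^2 - 13*n*r + r^2)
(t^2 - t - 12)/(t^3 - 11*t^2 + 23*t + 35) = (t^2 - t - 12)/(t^3 - 11*t^2 + 23*t + 35)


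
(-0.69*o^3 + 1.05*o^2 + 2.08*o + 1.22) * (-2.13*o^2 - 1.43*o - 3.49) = 1.4697*o^5 - 1.2498*o^4 - 3.5238*o^3 - 9.2375*o^2 - 9.0038*o - 4.2578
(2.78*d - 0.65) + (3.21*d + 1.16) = 5.99*d + 0.51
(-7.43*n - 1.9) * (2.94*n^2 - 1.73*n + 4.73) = -21.8442*n^3 + 7.2679*n^2 - 31.8569*n - 8.987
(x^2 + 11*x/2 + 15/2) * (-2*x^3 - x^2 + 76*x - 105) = -2*x^5 - 12*x^4 + 111*x^3/2 + 611*x^2/2 - 15*x/2 - 1575/2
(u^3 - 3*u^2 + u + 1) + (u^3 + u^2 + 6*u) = 2*u^3 - 2*u^2 + 7*u + 1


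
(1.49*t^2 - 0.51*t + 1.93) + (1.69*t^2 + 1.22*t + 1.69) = 3.18*t^2 + 0.71*t + 3.62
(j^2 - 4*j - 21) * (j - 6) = j^3 - 10*j^2 + 3*j + 126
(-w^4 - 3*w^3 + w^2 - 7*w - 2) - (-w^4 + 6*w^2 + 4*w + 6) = -3*w^3 - 5*w^2 - 11*w - 8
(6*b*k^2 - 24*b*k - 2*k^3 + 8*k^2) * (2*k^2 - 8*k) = 12*b*k^4 - 96*b*k^3 + 192*b*k^2 - 4*k^5 + 32*k^4 - 64*k^3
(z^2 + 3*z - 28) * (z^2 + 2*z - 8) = z^4 + 5*z^3 - 30*z^2 - 80*z + 224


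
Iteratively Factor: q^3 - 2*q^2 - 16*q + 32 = (q + 4)*(q^2 - 6*q + 8) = (q - 2)*(q + 4)*(q - 4)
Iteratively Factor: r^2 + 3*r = (r + 3)*(r)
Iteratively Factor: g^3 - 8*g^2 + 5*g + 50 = (g - 5)*(g^2 - 3*g - 10) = (g - 5)^2*(g + 2)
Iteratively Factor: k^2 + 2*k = (k + 2)*(k)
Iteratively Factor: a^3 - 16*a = (a - 4)*(a^2 + 4*a) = (a - 4)*(a + 4)*(a)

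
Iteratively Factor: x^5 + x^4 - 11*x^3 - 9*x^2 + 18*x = (x)*(x^4 + x^3 - 11*x^2 - 9*x + 18) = x*(x + 3)*(x^3 - 2*x^2 - 5*x + 6) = x*(x - 3)*(x + 3)*(x^2 + x - 2) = x*(x - 3)*(x + 2)*(x + 3)*(x - 1)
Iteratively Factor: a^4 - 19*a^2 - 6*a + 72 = (a + 3)*(a^3 - 3*a^2 - 10*a + 24) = (a - 4)*(a + 3)*(a^2 + a - 6) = (a - 4)*(a + 3)^2*(a - 2)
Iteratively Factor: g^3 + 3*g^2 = (g)*(g^2 + 3*g) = g*(g + 3)*(g)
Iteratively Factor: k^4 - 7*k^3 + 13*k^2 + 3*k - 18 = (k - 2)*(k^3 - 5*k^2 + 3*k + 9) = (k - 2)*(k + 1)*(k^2 - 6*k + 9) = (k - 3)*(k - 2)*(k + 1)*(k - 3)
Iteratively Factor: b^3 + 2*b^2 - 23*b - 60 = (b + 4)*(b^2 - 2*b - 15) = (b - 5)*(b + 4)*(b + 3)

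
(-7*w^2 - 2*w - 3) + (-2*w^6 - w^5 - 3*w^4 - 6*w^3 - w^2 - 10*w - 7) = -2*w^6 - w^5 - 3*w^4 - 6*w^3 - 8*w^2 - 12*w - 10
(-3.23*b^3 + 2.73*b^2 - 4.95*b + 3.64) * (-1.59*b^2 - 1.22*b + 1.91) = 5.1357*b^5 - 0.4001*b^4 - 1.6294*b^3 + 5.4657*b^2 - 13.8953*b + 6.9524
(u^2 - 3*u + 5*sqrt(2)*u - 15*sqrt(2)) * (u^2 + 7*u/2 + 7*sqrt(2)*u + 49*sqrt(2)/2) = u^4 + u^3/2 + 12*sqrt(2)*u^3 + 6*sqrt(2)*u^2 + 119*u^2/2 - 126*sqrt(2)*u + 35*u - 735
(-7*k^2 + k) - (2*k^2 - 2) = -9*k^2 + k + 2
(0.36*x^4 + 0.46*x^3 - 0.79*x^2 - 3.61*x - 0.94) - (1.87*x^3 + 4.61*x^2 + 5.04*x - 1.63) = 0.36*x^4 - 1.41*x^3 - 5.4*x^2 - 8.65*x + 0.69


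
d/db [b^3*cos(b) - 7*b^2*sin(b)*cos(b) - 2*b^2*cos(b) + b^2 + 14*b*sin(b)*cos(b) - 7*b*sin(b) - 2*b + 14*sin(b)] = -b^3*sin(b) + 2*b^2*sin(b) + 3*b^2*cos(b) - 7*b^2*cos(2*b) - 7*b*sin(2*b) - 11*b*cos(b) + 14*b*cos(2*b) + 2*b - 7*sin(b) + 7*sin(2*b) + 14*cos(b) - 2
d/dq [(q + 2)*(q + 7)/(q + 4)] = (q^2 + 8*q + 22)/(q^2 + 8*q + 16)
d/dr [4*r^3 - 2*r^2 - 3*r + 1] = 12*r^2 - 4*r - 3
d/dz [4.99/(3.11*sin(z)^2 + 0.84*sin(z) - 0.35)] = -(31.0378*sin(z) + 4.1916)*cos(z)/(3.11*sin(z)^2 + 0.84*sin(z) - 0.35)^2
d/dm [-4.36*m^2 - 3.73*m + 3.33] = -8.72*m - 3.73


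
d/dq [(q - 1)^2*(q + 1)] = (q - 1)*(3*q + 1)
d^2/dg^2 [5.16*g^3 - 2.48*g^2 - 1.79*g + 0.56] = 30.96*g - 4.96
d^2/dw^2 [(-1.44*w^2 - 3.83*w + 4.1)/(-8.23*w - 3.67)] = (-5.6843418860808e-14*w^2 - 747.982754)/(557.441767*w^3 + 745.739229*w^2 + 332.547141*w + 49.430863)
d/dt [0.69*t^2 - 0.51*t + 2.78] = 1.38*t - 0.51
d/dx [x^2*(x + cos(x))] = x*(-x*sin(x) + 3*x + 2*cos(x))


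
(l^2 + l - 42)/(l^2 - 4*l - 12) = (l + 7)/(l + 2)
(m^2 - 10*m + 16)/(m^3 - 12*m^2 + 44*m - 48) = (m - 8)/(m^2 - 10*m + 24)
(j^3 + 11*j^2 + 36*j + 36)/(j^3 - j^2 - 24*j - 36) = (j + 6)/(j - 6)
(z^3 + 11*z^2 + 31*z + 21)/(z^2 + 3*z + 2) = (z^2 + 10*z + 21)/(z + 2)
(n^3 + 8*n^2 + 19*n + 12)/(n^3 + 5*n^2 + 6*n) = (n^2 + 5*n + 4)/(n*(n + 2))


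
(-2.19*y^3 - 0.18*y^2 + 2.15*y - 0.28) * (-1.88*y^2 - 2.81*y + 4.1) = 4.1172*y^5 + 6.4923*y^4 - 12.5152*y^3 - 6.2531*y^2 + 9.6018*y - 1.148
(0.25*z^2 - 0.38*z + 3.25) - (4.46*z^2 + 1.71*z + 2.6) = -4.21*z^2 - 2.09*z + 0.65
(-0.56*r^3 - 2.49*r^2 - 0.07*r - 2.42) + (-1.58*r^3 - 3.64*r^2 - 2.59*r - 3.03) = -2.14*r^3 - 6.13*r^2 - 2.66*r - 5.45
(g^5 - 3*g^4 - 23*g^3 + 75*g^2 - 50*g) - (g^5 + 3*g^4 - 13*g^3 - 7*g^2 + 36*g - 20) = -6*g^4 - 10*g^3 + 82*g^2 - 86*g + 20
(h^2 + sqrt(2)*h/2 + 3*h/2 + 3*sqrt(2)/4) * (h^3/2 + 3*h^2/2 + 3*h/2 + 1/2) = h^5/2 + sqrt(2)*h^4/4 + 9*h^4/4 + 9*sqrt(2)*h^3/8 + 15*h^3/4 + 15*sqrt(2)*h^2/8 + 11*h^2/4 + 3*h/4 + 11*sqrt(2)*h/8 + 3*sqrt(2)/8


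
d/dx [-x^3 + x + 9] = 1 - 3*x^2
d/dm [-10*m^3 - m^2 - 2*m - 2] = -30*m^2 - 2*m - 2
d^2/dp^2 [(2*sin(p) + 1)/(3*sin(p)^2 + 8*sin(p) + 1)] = 2*(-9*sin(p)^5 + 6*sin(p)^4 + 9*sin(p)^2 + 57*sin(p) + 45)/(3*sin(p)^2 + 8*sin(p) + 1)^3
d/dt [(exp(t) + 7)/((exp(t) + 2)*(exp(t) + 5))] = (-exp(2*t) - 14*exp(t) - 39)*exp(t)/(exp(4*t) + 14*exp(3*t) + 69*exp(2*t) + 140*exp(t) + 100)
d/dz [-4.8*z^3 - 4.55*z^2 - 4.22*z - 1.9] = -14.4*z^2 - 9.1*z - 4.22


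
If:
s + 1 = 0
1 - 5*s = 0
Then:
No Solution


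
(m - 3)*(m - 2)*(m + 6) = m^3 + m^2 - 24*m + 36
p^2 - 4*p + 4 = (p - 2)^2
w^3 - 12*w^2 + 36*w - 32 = (w - 8)*(w - 2)^2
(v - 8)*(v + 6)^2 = v^3 + 4*v^2 - 60*v - 288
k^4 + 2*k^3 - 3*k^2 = k^2*(k - 1)*(k + 3)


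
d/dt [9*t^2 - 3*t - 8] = 18*t - 3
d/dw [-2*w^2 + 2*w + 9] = 2 - 4*w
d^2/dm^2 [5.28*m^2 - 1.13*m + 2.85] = 10.5600000000000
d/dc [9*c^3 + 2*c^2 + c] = 27*c^2 + 4*c + 1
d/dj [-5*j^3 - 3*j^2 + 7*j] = -15*j^2 - 6*j + 7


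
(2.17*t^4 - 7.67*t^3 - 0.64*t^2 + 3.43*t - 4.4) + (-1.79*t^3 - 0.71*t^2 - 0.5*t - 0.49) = 2.17*t^4 - 9.46*t^3 - 1.35*t^2 + 2.93*t - 4.89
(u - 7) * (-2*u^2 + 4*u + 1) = -2*u^3 + 18*u^2 - 27*u - 7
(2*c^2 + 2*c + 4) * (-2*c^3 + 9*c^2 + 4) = -4*c^5 + 14*c^4 + 10*c^3 + 44*c^2 + 8*c + 16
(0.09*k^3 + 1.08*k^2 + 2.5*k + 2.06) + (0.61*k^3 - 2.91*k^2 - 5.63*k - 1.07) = 0.7*k^3 - 1.83*k^2 - 3.13*k + 0.99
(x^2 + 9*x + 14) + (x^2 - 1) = 2*x^2 + 9*x + 13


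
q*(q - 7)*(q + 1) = q^3 - 6*q^2 - 7*q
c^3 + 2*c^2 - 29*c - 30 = (c - 5)*(c + 1)*(c + 6)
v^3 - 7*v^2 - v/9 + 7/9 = (v - 7)*(v - 1/3)*(v + 1/3)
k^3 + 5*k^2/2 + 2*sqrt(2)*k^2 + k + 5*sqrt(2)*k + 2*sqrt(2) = (k + 1/2)*(k + 2)*(k + 2*sqrt(2))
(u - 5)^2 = u^2 - 10*u + 25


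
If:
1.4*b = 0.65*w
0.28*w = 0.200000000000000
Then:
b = 0.33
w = 0.71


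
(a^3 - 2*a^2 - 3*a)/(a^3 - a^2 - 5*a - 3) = a/(a + 1)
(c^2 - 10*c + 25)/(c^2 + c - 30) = (c - 5)/(c + 6)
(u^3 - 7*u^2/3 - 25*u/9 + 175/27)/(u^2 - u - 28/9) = (9*u^2 - 25)/(3*(3*u + 4))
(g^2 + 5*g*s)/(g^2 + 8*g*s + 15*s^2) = g/(g + 3*s)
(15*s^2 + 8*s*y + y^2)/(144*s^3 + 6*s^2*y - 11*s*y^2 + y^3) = (5*s + y)/(48*s^2 - 14*s*y + y^2)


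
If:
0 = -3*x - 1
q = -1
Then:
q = -1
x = -1/3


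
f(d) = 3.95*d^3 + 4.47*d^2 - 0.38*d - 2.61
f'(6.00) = 479.86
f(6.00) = 1009.23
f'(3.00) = 133.09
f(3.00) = 143.13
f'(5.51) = 408.65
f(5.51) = 791.78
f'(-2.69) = 61.32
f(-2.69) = -46.13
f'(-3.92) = 146.67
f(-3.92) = -170.37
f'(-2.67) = 60.23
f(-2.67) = -44.91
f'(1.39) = 34.94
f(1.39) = 16.11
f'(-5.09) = 261.13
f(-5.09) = -405.76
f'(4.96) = 335.49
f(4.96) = 587.47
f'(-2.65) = 59.15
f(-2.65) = -43.72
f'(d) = 11.85*d^2 + 8.94*d - 0.38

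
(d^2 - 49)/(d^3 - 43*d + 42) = (d - 7)/(d^2 - 7*d + 6)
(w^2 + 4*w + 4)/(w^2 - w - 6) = (w + 2)/(w - 3)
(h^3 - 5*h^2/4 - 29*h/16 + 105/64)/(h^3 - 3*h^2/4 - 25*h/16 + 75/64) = (4*h - 7)/(4*h - 5)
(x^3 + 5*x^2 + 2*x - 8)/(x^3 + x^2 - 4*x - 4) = (x^2 + 3*x - 4)/(x^2 - x - 2)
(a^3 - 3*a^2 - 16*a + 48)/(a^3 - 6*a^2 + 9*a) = (a^2 - 16)/(a*(a - 3))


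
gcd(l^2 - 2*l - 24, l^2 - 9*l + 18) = l - 6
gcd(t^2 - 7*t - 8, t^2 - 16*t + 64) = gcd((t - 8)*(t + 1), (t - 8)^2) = t - 8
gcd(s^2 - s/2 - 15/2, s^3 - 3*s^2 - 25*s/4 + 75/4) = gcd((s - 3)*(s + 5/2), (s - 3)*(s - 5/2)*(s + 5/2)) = s^2 - s/2 - 15/2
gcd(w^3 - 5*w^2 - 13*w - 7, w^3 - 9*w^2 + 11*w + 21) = w^2 - 6*w - 7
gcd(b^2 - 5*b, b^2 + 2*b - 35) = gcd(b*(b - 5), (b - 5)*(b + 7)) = b - 5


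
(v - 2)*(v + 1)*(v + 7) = v^3 + 6*v^2 - 9*v - 14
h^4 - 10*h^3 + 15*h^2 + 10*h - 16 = (h - 8)*(h - 2)*(h - 1)*(h + 1)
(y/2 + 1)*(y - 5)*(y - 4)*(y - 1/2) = y^4/2 - 15*y^3/4 + 11*y^2/4 + 39*y/2 - 10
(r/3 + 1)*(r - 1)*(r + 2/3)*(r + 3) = r^4/3 + 17*r^3/9 + 19*r^2/9 - 7*r/3 - 2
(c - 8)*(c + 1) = c^2 - 7*c - 8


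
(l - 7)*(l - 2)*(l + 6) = l^3 - 3*l^2 - 40*l + 84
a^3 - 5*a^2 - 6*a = a*(a - 6)*(a + 1)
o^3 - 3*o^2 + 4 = (o - 2)^2*(o + 1)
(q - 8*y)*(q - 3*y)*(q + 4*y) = q^3 - 7*q^2*y - 20*q*y^2 + 96*y^3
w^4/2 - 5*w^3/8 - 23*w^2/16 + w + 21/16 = (w/2 + 1/2)*(w - 7/4)*(w - 3/2)*(w + 1)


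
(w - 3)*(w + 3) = w^2 - 9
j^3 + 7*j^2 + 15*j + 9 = (j + 1)*(j + 3)^2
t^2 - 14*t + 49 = (t - 7)^2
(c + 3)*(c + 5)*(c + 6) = c^3 + 14*c^2 + 63*c + 90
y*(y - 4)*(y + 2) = y^3 - 2*y^2 - 8*y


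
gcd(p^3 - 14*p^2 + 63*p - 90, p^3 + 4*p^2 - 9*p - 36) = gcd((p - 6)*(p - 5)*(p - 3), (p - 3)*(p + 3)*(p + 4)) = p - 3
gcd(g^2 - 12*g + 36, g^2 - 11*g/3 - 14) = g - 6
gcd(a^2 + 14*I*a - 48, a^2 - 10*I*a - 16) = 1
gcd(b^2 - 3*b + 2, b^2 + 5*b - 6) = b - 1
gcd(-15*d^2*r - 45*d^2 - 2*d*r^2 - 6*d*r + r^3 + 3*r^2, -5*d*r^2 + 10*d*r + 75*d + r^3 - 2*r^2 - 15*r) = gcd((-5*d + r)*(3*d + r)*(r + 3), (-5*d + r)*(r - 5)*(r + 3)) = -5*d*r - 15*d + r^2 + 3*r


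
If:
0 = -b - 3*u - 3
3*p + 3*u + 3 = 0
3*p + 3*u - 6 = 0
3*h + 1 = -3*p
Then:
No Solution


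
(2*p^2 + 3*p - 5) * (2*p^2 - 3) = 4*p^4 + 6*p^3 - 16*p^2 - 9*p + 15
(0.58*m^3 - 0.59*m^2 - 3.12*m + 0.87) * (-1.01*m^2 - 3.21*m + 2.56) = -0.5858*m^5 - 1.2659*m^4 + 6.5299*m^3 + 7.6261*m^2 - 10.7799*m + 2.2272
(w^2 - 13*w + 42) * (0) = 0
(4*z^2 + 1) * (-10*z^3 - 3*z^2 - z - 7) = -40*z^5 - 12*z^4 - 14*z^3 - 31*z^2 - z - 7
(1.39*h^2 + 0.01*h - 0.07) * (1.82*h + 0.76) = 2.5298*h^3 + 1.0746*h^2 - 0.1198*h - 0.0532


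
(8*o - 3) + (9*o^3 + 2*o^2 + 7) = 9*o^3 + 2*o^2 + 8*o + 4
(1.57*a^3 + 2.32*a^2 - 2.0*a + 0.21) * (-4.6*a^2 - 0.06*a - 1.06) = -7.222*a^5 - 10.7662*a^4 + 7.3966*a^3 - 3.3052*a^2 + 2.1074*a - 0.2226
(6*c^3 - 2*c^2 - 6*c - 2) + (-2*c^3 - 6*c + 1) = 4*c^3 - 2*c^2 - 12*c - 1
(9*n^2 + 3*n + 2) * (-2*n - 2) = -18*n^3 - 24*n^2 - 10*n - 4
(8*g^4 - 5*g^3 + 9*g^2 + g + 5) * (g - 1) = 8*g^5 - 13*g^4 + 14*g^3 - 8*g^2 + 4*g - 5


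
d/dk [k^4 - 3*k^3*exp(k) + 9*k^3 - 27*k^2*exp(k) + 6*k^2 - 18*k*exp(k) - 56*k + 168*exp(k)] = -3*k^3*exp(k) + 4*k^3 - 36*k^2*exp(k) + 27*k^2 - 72*k*exp(k) + 12*k + 150*exp(k) - 56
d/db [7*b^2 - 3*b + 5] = 14*b - 3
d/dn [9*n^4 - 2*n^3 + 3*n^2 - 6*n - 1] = 36*n^3 - 6*n^2 + 6*n - 6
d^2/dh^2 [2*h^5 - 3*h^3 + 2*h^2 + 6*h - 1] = 40*h^3 - 18*h + 4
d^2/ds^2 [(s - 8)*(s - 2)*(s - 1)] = 6*s - 22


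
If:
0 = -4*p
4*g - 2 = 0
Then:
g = 1/2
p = 0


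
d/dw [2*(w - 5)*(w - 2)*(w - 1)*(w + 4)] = 8*w^3 - 24*w^2 - 60*w + 116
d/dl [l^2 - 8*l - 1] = 2*l - 8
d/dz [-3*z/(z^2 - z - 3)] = 3*(z^2 + 3)/(z^4 - 2*z^3 - 5*z^2 + 6*z + 9)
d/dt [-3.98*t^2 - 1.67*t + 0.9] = -7.96*t - 1.67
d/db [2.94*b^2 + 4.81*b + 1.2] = 5.88*b + 4.81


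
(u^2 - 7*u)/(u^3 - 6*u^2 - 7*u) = 1/(u + 1)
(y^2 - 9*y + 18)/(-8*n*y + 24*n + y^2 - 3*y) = (y - 6)/(-8*n + y)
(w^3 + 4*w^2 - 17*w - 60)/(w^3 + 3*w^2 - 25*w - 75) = (w - 4)/(w - 5)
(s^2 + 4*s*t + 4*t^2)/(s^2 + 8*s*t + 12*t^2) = (s + 2*t)/(s + 6*t)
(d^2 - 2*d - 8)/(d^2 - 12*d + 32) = (d + 2)/(d - 8)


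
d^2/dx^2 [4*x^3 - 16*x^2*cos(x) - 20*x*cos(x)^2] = 16*x^2*cos(x) + 64*x*sin(x) + 40*x*cos(2*x) + 24*x + 40*sin(2*x) - 32*cos(x)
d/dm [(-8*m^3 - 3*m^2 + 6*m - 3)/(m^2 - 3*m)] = (-8*m^4 + 48*m^3 + 3*m^2 + 6*m - 9)/(m^2*(m^2 - 6*m + 9))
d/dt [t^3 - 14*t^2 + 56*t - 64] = 3*t^2 - 28*t + 56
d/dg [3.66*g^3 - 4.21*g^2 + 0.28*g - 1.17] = 10.98*g^2 - 8.42*g + 0.28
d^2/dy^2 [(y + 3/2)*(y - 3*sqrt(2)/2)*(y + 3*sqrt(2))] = 6*y + 3 + 3*sqrt(2)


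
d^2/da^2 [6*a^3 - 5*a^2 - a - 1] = 36*a - 10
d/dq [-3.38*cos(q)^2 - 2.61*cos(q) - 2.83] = (6.76*cos(q) + 2.61)*sin(q)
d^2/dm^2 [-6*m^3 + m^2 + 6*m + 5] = 2 - 36*m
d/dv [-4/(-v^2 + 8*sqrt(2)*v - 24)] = 8*(-v + 4*sqrt(2))/(v^2 - 8*sqrt(2)*v + 24)^2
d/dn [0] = 0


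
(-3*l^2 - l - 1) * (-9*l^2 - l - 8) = 27*l^4 + 12*l^3 + 34*l^2 + 9*l + 8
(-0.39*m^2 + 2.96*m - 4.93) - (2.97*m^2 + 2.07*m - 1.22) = -3.36*m^2 + 0.89*m - 3.71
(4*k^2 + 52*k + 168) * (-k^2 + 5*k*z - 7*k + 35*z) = -4*k^4 + 20*k^3*z - 80*k^3 + 400*k^2*z - 532*k^2 + 2660*k*z - 1176*k + 5880*z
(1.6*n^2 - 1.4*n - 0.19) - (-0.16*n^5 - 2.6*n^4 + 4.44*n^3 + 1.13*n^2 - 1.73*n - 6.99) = 0.16*n^5 + 2.6*n^4 - 4.44*n^3 + 0.47*n^2 + 0.33*n + 6.8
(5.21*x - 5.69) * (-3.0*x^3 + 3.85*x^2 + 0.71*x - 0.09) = -15.63*x^4 + 37.1285*x^3 - 18.2074*x^2 - 4.5088*x + 0.5121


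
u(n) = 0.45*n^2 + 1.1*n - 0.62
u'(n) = 0.9*n + 1.1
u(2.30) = 4.29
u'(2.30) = 3.17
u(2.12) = 3.73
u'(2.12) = 3.01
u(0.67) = 0.32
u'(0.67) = 1.70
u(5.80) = 20.90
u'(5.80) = 6.32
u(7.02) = 29.28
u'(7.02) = 7.42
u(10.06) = 55.99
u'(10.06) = 10.15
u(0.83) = 0.60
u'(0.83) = 1.85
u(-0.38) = -0.97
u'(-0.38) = 0.76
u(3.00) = 6.73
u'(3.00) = 3.80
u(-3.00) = 0.13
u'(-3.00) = -1.60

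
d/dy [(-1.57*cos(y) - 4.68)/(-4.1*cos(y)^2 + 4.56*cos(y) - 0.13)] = (6.437*cos(y)^2 + 38.376*cos(y) - 21.5449)*sin(y)/(16.81*cos(y)^4 - 37.392*cos(y)^3 + 21.8596*cos(y)^2 - 1.1856*cos(y) + 0.0169)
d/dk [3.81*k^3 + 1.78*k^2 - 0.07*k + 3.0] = 11.43*k^2 + 3.56*k - 0.07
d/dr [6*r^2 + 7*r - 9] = 12*r + 7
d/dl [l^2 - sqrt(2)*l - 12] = 2*l - sqrt(2)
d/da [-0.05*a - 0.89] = -0.0500000000000000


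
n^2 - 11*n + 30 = (n - 6)*(n - 5)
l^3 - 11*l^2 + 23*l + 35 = (l - 7)*(l - 5)*(l + 1)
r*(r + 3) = r^2 + 3*r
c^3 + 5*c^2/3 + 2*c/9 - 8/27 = (c - 1/3)*(c + 2/3)*(c + 4/3)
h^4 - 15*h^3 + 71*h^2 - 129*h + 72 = (h - 8)*(h - 3)^2*(h - 1)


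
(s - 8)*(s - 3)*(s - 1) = s^3 - 12*s^2 + 35*s - 24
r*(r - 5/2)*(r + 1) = r^3 - 3*r^2/2 - 5*r/2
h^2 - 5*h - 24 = (h - 8)*(h + 3)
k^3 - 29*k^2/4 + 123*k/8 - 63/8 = (k - 7/2)*(k - 3)*(k - 3/4)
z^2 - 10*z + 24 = (z - 6)*(z - 4)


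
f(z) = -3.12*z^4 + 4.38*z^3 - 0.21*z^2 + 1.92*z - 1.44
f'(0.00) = 1.92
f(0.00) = -1.44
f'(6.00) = -2223.24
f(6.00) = -3094.92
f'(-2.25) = 211.54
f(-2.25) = -136.68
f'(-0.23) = 2.86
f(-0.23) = -1.95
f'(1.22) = -1.70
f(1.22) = 1.63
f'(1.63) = -17.90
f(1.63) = -1.92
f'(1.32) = -4.44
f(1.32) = 1.33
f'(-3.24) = 565.69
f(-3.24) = -502.66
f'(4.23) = -709.32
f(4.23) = -664.45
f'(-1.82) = 121.45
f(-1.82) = -66.27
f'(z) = -12.48*z^3 + 13.14*z^2 - 0.42*z + 1.92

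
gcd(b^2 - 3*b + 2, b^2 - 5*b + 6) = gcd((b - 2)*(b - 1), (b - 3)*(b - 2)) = b - 2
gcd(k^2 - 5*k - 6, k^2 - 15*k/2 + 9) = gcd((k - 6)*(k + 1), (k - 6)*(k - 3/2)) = k - 6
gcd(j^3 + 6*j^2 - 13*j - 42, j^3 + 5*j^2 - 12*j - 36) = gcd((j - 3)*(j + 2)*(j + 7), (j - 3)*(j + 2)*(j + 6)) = j^2 - j - 6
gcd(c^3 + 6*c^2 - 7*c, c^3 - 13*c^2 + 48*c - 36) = c - 1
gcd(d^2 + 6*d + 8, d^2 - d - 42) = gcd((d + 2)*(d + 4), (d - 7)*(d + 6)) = 1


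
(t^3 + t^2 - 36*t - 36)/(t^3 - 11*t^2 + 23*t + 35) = (t^2 - 36)/(t^2 - 12*t + 35)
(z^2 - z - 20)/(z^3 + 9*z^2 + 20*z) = (z - 5)/(z*(z + 5))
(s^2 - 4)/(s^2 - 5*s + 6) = (s + 2)/(s - 3)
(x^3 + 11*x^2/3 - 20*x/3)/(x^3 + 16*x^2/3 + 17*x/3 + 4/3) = x*(3*x^2 + 11*x - 20)/(3*x^3 + 16*x^2 + 17*x + 4)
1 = 1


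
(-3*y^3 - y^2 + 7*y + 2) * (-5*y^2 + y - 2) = 15*y^5 + 2*y^4 - 30*y^3 - y^2 - 12*y - 4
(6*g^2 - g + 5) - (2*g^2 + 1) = 4*g^2 - g + 4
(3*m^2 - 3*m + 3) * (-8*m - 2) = -24*m^3 + 18*m^2 - 18*m - 6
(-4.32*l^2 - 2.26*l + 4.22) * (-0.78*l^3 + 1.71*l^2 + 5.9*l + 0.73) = 3.3696*l^5 - 5.6244*l^4 - 32.6442*l^3 - 9.2714*l^2 + 23.2482*l + 3.0806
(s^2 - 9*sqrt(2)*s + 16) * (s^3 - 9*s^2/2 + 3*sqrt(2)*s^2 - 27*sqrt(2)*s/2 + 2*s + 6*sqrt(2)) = s^5 - 6*sqrt(2)*s^4 - 9*s^4/2 - 36*s^3 + 27*sqrt(2)*s^3 + 36*sqrt(2)*s^2 + 171*s^2 - 216*sqrt(2)*s - 76*s + 96*sqrt(2)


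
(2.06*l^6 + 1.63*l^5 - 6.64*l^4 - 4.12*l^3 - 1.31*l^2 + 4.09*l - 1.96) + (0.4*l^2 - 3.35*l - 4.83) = 2.06*l^6 + 1.63*l^5 - 6.64*l^4 - 4.12*l^3 - 0.91*l^2 + 0.74*l - 6.79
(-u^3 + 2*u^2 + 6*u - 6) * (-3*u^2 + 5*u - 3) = 3*u^5 - 11*u^4 - 5*u^3 + 42*u^2 - 48*u + 18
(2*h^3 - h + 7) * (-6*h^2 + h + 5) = -12*h^5 + 2*h^4 + 16*h^3 - 43*h^2 + 2*h + 35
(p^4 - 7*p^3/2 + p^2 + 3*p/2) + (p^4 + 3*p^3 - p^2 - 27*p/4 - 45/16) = 2*p^4 - p^3/2 - 21*p/4 - 45/16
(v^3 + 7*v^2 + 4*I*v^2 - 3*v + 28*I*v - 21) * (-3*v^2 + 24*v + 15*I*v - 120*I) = -3*v^5 + 3*v^4 + 3*I*v^4 + 117*v^3 - 3*I*v^3 + 51*v^2 - 213*I*v^2 + 2856*v + 45*I*v + 2520*I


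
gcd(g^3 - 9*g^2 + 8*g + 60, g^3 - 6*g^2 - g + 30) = g^2 - 3*g - 10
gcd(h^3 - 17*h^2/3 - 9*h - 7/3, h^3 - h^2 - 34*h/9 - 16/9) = h + 1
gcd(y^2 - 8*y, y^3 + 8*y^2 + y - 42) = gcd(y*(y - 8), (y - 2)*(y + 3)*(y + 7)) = 1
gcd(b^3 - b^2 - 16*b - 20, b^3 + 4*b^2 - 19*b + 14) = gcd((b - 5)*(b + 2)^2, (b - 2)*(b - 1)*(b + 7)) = 1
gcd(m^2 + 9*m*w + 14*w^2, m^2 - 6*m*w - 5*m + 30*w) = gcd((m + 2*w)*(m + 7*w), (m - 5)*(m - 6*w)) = 1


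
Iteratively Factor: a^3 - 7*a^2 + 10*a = (a - 2)*(a^2 - 5*a) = a*(a - 2)*(a - 5)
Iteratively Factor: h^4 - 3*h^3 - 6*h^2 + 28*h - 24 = (h - 2)*(h^3 - h^2 - 8*h + 12) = (h - 2)^2*(h^2 + h - 6) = (h - 2)^3*(h + 3)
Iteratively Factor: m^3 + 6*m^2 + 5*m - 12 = (m - 1)*(m^2 + 7*m + 12) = (m - 1)*(m + 3)*(m + 4)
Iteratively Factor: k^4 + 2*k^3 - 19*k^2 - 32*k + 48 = (k - 1)*(k^3 + 3*k^2 - 16*k - 48) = (k - 1)*(k + 4)*(k^2 - k - 12) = (k - 1)*(k + 3)*(k + 4)*(k - 4)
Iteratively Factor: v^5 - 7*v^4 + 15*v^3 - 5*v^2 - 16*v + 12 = (v - 2)*(v^4 - 5*v^3 + 5*v^2 + 5*v - 6) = (v - 3)*(v - 2)*(v^3 - 2*v^2 - v + 2) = (v - 3)*(v - 2)*(v + 1)*(v^2 - 3*v + 2) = (v - 3)*(v - 2)*(v - 1)*(v + 1)*(v - 2)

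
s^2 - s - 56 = (s - 8)*(s + 7)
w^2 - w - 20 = (w - 5)*(w + 4)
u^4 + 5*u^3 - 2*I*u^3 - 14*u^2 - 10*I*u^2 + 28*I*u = u*(u - 2)*(u + 7)*(u - 2*I)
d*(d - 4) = d^2 - 4*d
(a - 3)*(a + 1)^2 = a^3 - a^2 - 5*a - 3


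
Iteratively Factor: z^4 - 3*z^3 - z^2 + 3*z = (z - 1)*(z^3 - 2*z^2 - 3*z) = z*(z - 1)*(z^2 - 2*z - 3) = z*(z - 1)*(z + 1)*(z - 3)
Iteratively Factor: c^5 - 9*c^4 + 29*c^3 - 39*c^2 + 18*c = (c)*(c^4 - 9*c^3 + 29*c^2 - 39*c + 18) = c*(c - 3)*(c^3 - 6*c^2 + 11*c - 6) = c*(c - 3)*(c - 1)*(c^2 - 5*c + 6) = c*(c - 3)^2*(c - 1)*(c - 2)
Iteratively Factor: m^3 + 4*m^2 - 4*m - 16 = (m + 2)*(m^2 + 2*m - 8) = (m + 2)*(m + 4)*(m - 2)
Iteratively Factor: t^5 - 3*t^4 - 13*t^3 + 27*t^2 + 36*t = (t)*(t^4 - 3*t^3 - 13*t^2 + 27*t + 36) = t*(t + 1)*(t^3 - 4*t^2 - 9*t + 36) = t*(t - 3)*(t + 1)*(t^2 - t - 12) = t*(t - 4)*(t - 3)*(t + 1)*(t + 3)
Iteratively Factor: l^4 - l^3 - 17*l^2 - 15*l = (l + 3)*(l^3 - 4*l^2 - 5*l) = (l + 1)*(l + 3)*(l^2 - 5*l) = (l - 5)*(l + 1)*(l + 3)*(l)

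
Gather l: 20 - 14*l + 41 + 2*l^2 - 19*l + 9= 2*l^2 - 33*l + 70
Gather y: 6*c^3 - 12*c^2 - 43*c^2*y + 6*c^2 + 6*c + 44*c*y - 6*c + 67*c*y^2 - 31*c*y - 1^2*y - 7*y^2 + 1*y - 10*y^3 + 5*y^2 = 6*c^3 - 6*c^2 - 10*y^3 + y^2*(67*c - 2) + y*(-43*c^2 + 13*c)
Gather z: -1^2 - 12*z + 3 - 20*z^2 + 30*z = -20*z^2 + 18*z + 2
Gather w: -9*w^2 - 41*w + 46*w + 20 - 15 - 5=-9*w^2 + 5*w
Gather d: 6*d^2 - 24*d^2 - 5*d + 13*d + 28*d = -18*d^2 + 36*d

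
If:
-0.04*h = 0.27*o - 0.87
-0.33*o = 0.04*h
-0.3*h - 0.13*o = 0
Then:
No Solution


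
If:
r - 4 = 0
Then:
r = 4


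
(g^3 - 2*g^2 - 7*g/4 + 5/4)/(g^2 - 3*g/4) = (4*g^3 - 8*g^2 - 7*g + 5)/(g*(4*g - 3))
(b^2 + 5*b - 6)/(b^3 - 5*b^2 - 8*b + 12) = (b + 6)/(b^2 - 4*b - 12)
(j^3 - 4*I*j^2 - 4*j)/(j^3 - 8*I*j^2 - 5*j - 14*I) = j*(j - 2*I)/(j^2 - 6*I*j + 7)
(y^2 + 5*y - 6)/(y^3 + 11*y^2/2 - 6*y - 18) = 2*(y - 1)/(2*y^2 - y - 6)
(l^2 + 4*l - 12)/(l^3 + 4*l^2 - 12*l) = 1/l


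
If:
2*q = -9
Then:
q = -9/2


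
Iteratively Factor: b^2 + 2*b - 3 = (b - 1)*(b + 3)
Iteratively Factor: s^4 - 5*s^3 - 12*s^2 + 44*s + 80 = (s + 2)*(s^3 - 7*s^2 + 2*s + 40) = (s - 4)*(s + 2)*(s^2 - 3*s - 10) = (s - 5)*(s - 4)*(s + 2)*(s + 2)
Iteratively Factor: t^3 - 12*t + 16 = (t + 4)*(t^2 - 4*t + 4) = (t - 2)*(t + 4)*(t - 2)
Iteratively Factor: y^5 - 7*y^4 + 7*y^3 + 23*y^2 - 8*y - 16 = (y + 1)*(y^4 - 8*y^3 + 15*y^2 + 8*y - 16) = (y - 4)*(y + 1)*(y^3 - 4*y^2 - y + 4) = (y - 4)*(y + 1)^2*(y^2 - 5*y + 4) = (y - 4)*(y - 1)*(y + 1)^2*(y - 4)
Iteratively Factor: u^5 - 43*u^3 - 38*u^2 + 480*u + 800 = (u + 4)*(u^4 - 4*u^3 - 27*u^2 + 70*u + 200) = (u - 5)*(u + 4)*(u^3 + u^2 - 22*u - 40) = (u - 5)*(u + 4)^2*(u^2 - 3*u - 10) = (u - 5)*(u + 2)*(u + 4)^2*(u - 5)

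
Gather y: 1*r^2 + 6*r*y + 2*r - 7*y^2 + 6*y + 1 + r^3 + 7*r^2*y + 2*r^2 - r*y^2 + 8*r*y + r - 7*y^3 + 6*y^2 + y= r^3 + 3*r^2 + 3*r - 7*y^3 + y^2*(-r - 1) + y*(7*r^2 + 14*r + 7) + 1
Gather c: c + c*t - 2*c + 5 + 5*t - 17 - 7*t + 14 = c*(t - 1) - 2*t + 2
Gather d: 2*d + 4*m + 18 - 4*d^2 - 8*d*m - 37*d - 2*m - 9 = -4*d^2 + d*(-8*m - 35) + 2*m + 9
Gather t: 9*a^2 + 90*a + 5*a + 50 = 9*a^2 + 95*a + 50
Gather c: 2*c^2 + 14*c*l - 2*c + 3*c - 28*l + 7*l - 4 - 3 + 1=2*c^2 + c*(14*l + 1) - 21*l - 6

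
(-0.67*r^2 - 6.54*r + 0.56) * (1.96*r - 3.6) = -1.3132*r^3 - 10.4064*r^2 + 24.6416*r - 2.016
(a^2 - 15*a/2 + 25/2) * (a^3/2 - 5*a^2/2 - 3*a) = a^5/2 - 25*a^4/4 + 22*a^3 - 35*a^2/4 - 75*a/2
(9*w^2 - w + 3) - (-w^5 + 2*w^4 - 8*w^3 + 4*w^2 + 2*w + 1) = w^5 - 2*w^4 + 8*w^3 + 5*w^2 - 3*w + 2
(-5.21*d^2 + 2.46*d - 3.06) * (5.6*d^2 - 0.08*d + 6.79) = -29.176*d^4 + 14.1928*d^3 - 52.7087*d^2 + 16.9482*d - 20.7774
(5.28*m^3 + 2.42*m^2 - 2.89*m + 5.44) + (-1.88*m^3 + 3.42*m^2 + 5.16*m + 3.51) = 3.4*m^3 + 5.84*m^2 + 2.27*m + 8.95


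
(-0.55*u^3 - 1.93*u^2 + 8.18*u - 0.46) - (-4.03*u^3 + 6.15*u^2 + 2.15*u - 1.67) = 3.48*u^3 - 8.08*u^2 + 6.03*u + 1.21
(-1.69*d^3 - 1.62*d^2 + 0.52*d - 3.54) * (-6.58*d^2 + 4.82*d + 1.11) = 11.1202*d^5 + 2.5138*d^4 - 13.1059*d^3 + 24.0014*d^2 - 16.4856*d - 3.9294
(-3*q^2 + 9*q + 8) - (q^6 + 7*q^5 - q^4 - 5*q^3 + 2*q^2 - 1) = -q^6 - 7*q^5 + q^4 + 5*q^3 - 5*q^2 + 9*q + 9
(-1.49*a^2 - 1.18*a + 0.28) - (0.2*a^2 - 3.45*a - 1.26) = -1.69*a^2 + 2.27*a + 1.54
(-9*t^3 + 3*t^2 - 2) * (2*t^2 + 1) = -18*t^5 + 6*t^4 - 9*t^3 - t^2 - 2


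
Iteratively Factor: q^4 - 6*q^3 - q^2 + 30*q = (q - 3)*(q^3 - 3*q^2 - 10*q) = (q - 5)*(q - 3)*(q^2 + 2*q) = q*(q - 5)*(q - 3)*(q + 2)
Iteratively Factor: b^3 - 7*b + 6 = (b + 3)*(b^2 - 3*b + 2) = (b - 2)*(b + 3)*(b - 1)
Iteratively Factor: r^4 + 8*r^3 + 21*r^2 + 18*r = (r)*(r^3 + 8*r^2 + 21*r + 18) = r*(r + 3)*(r^2 + 5*r + 6) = r*(r + 3)^2*(r + 2)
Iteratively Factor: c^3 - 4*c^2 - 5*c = (c - 5)*(c^2 + c) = c*(c - 5)*(c + 1)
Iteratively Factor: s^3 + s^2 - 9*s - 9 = (s + 1)*(s^2 - 9) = (s - 3)*(s + 1)*(s + 3)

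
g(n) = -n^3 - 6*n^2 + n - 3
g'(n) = -3*n^2 - 12*n + 1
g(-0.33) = -3.95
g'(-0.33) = 4.63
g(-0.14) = -3.25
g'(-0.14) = 2.62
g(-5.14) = -30.86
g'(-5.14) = -16.58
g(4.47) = -207.73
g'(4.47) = -112.58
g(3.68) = -130.41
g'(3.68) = -83.79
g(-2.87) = -31.65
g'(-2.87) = 10.73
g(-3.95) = -38.94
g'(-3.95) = 1.59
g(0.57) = -4.56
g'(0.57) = -6.81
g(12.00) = -2583.00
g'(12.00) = -575.00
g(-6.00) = -9.00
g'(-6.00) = -35.00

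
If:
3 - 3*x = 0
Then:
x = 1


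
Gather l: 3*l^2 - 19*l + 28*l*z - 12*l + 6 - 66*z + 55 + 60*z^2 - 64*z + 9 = 3*l^2 + l*(28*z - 31) + 60*z^2 - 130*z + 70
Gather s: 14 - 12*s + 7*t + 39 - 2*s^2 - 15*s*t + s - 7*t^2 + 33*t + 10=-2*s^2 + s*(-15*t - 11) - 7*t^2 + 40*t + 63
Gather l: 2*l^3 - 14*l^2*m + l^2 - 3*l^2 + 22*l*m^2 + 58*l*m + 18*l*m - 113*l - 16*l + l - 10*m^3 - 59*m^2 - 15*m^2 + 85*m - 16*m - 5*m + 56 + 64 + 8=2*l^3 + l^2*(-14*m - 2) + l*(22*m^2 + 76*m - 128) - 10*m^3 - 74*m^2 + 64*m + 128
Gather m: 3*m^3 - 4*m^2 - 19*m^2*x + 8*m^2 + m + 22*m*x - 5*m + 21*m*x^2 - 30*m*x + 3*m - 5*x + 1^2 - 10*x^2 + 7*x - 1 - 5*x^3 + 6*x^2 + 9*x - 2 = 3*m^3 + m^2*(4 - 19*x) + m*(21*x^2 - 8*x - 1) - 5*x^3 - 4*x^2 + 11*x - 2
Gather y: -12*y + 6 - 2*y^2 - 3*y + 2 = -2*y^2 - 15*y + 8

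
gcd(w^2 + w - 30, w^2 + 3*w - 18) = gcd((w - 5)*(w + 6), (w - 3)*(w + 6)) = w + 6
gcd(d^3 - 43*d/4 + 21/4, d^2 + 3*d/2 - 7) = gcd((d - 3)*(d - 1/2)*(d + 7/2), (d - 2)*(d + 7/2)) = d + 7/2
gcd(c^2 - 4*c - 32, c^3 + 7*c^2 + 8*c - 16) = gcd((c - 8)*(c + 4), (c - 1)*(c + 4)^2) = c + 4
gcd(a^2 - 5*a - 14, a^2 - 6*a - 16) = a + 2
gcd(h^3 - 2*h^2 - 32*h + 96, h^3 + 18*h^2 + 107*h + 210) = h + 6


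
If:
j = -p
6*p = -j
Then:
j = 0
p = 0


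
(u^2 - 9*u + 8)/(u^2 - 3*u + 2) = (u - 8)/(u - 2)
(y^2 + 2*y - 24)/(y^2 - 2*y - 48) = (y - 4)/(y - 8)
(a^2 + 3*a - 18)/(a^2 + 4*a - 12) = (a - 3)/(a - 2)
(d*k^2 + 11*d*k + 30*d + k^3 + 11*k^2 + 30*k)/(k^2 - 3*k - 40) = (d*k + 6*d + k^2 + 6*k)/(k - 8)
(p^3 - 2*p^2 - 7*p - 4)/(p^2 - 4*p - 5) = (p^2 - 3*p - 4)/(p - 5)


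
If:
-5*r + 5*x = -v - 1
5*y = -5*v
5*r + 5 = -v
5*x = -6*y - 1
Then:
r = -7/8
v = -5/8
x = -19/20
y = 5/8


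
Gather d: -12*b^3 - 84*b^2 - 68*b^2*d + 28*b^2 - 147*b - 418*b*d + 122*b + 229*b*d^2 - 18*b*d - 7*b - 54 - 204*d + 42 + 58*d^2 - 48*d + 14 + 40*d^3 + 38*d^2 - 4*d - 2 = -12*b^3 - 56*b^2 - 32*b + 40*d^3 + d^2*(229*b + 96) + d*(-68*b^2 - 436*b - 256)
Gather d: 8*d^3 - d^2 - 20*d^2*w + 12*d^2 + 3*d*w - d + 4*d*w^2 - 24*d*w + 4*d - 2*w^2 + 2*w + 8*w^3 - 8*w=8*d^3 + d^2*(11 - 20*w) + d*(4*w^2 - 21*w + 3) + 8*w^3 - 2*w^2 - 6*w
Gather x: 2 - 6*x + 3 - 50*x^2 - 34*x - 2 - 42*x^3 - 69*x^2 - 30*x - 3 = -42*x^3 - 119*x^2 - 70*x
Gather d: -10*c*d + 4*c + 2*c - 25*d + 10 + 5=6*c + d*(-10*c - 25) + 15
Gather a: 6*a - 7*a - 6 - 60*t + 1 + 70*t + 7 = -a + 10*t + 2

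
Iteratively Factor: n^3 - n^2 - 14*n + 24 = (n - 2)*(n^2 + n - 12) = (n - 2)*(n + 4)*(n - 3)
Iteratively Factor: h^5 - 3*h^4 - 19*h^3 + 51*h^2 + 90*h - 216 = (h - 2)*(h^4 - h^3 - 21*h^2 + 9*h + 108) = (h - 3)*(h - 2)*(h^3 + 2*h^2 - 15*h - 36) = (h - 3)*(h - 2)*(h + 3)*(h^2 - h - 12) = (h - 3)*(h - 2)*(h + 3)^2*(h - 4)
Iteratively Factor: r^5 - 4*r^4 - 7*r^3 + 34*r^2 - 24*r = (r - 2)*(r^4 - 2*r^3 - 11*r^2 + 12*r) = r*(r - 2)*(r^3 - 2*r^2 - 11*r + 12) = r*(r - 2)*(r + 3)*(r^2 - 5*r + 4) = r*(r - 2)*(r - 1)*(r + 3)*(r - 4)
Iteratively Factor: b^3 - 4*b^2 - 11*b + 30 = (b + 3)*(b^2 - 7*b + 10) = (b - 5)*(b + 3)*(b - 2)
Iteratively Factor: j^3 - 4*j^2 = (j)*(j^2 - 4*j) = j^2*(j - 4)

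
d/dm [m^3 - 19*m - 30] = 3*m^2 - 19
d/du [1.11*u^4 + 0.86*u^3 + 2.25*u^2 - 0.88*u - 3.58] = 4.44*u^3 + 2.58*u^2 + 4.5*u - 0.88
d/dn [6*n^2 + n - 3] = 12*n + 1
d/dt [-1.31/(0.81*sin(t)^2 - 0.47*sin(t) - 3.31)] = (2.1222*sin(t) - 0.6157)*cos(t)/(-0.81*sin(t)^2 + 0.47*sin(t) + 3.31)^2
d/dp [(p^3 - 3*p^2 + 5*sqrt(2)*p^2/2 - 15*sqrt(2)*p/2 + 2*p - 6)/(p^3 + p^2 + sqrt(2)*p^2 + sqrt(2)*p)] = (-3*sqrt(2)*p^4 + 8*p^4 - 8*p^3 + 34*sqrt(2)*p^3 + 5*sqrt(2)*p^2 + 72*p^2 + 24*p + 24*sqrt(2)*p + 12*sqrt(2))/(2*p^2*(p^4 + 2*p^3 + 2*sqrt(2)*p^3 + 3*p^2 + 4*sqrt(2)*p^2 + 2*sqrt(2)*p + 4*p + 2))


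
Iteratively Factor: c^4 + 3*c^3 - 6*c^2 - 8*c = (c - 2)*(c^3 + 5*c^2 + 4*c) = (c - 2)*(c + 4)*(c^2 + c) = c*(c - 2)*(c + 4)*(c + 1)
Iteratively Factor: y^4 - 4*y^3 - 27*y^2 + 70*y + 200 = (y + 2)*(y^3 - 6*y^2 - 15*y + 100) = (y - 5)*(y + 2)*(y^2 - y - 20) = (y - 5)^2*(y + 2)*(y + 4)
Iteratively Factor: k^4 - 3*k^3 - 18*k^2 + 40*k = (k + 4)*(k^3 - 7*k^2 + 10*k) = (k - 2)*(k + 4)*(k^2 - 5*k) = (k - 5)*(k - 2)*(k + 4)*(k)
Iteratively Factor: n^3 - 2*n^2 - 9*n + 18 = (n - 2)*(n^2 - 9) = (n - 2)*(n + 3)*(n - 3)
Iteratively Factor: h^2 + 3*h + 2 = (h + 1)*(h + 2)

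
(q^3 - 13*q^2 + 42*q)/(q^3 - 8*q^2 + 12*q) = (q - 7)/(q - 2)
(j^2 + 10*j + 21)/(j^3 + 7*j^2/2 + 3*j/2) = 2*(j + 7)/(j*(2*j + 1))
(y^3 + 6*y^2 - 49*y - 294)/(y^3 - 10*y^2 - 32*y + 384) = (y^2 - 49)/(y^2 - 16*y + 64)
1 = 1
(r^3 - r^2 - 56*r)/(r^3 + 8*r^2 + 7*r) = (r - 8)/(r + 1)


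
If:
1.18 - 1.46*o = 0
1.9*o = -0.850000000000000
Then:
No Solution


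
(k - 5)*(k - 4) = k^2 - 9*k + 20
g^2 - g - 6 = (g - 3)*(g + 2)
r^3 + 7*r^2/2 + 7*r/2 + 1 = (r + 1/2)*(r + 1)*(r + 2)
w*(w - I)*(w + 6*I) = w^3 + 5*I*w^2 + 6*w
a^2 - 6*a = a*(a - 6)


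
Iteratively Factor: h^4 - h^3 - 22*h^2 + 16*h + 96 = (h - 4)*(h^3 + 3*h^2 - 10*h - 24) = (h - 4)*(h + 2)*(h^2 + h - 12) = (h - 4)*(h - 3)*(h + 2)*(h + 4)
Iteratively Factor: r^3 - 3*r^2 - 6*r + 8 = (r - 1)*(r^2 - 2*r - 8) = (r - 4)*(r - 1)*(r + 2)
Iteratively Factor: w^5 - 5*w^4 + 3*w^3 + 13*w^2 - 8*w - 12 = (w + 1)*(w^4 - 6*w^3 + 9*w^2 + 4*w - 12) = (w + 1)^2*(w^3 - 7*w^2 + 16*w - 12) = (w - 2)*(w + 1)^2*(w^2 - 5*w + 6) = (w - 2)^2*(w + 1)^2*(w - 3)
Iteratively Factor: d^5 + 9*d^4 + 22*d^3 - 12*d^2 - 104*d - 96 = (d - 2)*(d^4 + 11*d^3 + 44*d^2 + 76*d + 48) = (d - 2)*(d + 2)*(d^3 + 9*d^2 + 26*d + 24) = (d - 2)*(d + 2)^2*(d^2 + 7*d + 12) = (d - 2)*(d + 2)^2*(d + 3)*(d + 4)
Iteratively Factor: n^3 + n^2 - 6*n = (n - 2)*(n^2 + 3*n) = (n - 2)*(n + 3)*(n)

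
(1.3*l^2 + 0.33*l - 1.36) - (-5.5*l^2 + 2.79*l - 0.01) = 6.8*l^2 - 2.46*l - 1.35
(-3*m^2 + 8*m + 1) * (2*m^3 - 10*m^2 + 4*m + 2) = -6*m^5 + 46*m^4 - 90*m^3 + 16*m^2 + 20*m + 2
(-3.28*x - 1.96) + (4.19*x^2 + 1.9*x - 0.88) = 4.19*x^2 - 1.38*x - 2.84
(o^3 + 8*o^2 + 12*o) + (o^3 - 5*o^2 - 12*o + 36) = 2*o^3 + 3*o^2 + 36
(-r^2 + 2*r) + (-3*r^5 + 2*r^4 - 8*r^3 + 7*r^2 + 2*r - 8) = -3*r^5 + 2*r^4 - 8*r^3 + 6*r^2 + 4*r - 8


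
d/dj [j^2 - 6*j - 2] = 2*j - 6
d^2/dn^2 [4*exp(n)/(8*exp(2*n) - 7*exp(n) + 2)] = (256*exp(4*n) + 224*exp(3*n) - 384*exp(2*n) + 56*exp(n) + 16)*exp(n)/(512*exp(6*n) - 1344*exp(5*n) + 1560*exp(4*n) - 1015*exp(3*n) + 390*exp(2*n) - 84*exp(n) + 8)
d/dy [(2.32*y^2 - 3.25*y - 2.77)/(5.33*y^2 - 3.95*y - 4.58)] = (8.1585*y^2 + 8.277*y + 3.9435)/(28.4089*y^4 - 42.107*y^3 - 33.2203*y^2 + 36.182*y + 20.9764)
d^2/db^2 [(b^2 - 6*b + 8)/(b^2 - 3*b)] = 6*(-b^3 + 8*b^2 - 24*b + 24)/(b^3*(b^3 - 9*b^2 + 27*b - 27))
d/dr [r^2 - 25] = 2*r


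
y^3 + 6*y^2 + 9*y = y*(y + 3)^2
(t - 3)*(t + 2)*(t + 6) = t^3 + 5*t^2 - 12*t - 36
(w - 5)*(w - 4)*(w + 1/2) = w^3 - 17*w^2/2 + 31*w/2 + 10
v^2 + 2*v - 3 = (v - 1)*(v + 3)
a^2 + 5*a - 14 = (a - 2)*(a + 7)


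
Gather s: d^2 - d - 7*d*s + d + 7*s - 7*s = d^2 - 7*d*s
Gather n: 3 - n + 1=4 - n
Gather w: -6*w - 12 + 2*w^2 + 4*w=2*w^2 - 2*w - 12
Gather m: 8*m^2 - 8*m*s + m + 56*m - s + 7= 8*m^2 + m*(57 - 8*s) - s + 7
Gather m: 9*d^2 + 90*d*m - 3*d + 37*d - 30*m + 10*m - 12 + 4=9*d^2 + 34*d + m*(90*d - 20) - 8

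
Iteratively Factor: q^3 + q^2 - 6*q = (q - 2)*(q^2 + 3*q) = q*(q - 2)*(q + 3)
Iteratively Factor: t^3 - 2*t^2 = (t - 2)*(t^2) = t*(t - 2)*(t)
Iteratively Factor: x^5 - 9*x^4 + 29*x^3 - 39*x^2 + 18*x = (x - 3)*(x^4 - 6*x^3 + 11*x^2 - 6*x) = x*(x - 3)*(x^3 - 6*x^2 + 11*x - 6) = x*(x - 3)^2*(x^2 - 3*x + 2) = x*(x - 3)^2*(x - 1)*(x - 2)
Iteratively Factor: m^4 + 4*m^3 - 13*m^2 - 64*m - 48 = (m + 4)*(m^3 - 13*m - 12) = (m - 4)*(m + 4)*(m^2 + 4*m + 3) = (m - 4)*(m + 1)*(m + 4)*(m + 3)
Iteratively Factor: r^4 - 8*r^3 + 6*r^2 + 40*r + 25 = (r + 1)*(r^3 - 9*r^2 + 15*r + 25) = (r + 1)^2*(r^2 - 10*r + 25) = (r - 5)*(r + 1)^2*(r - 5)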